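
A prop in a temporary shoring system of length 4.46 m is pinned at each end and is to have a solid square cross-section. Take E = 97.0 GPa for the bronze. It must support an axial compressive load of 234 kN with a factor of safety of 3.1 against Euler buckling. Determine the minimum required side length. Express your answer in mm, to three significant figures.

a ≈ 116 mm

Required P_cr = n·P = 3.1 × 234 = 725.4 kN
L_e = K·L = 1 × 4.46 = 4.460 m
Required I = P_cr·L_e²/(π²E) = 7.254×10^5 × 4.460² / (π² × 9.70×10^10) = 1.507×10^-5 m⁴
I_req = 1.507×10^7 mm⁴
Solid square: I = a⁴/12  ⇒  a = (12I)^(1/4) = (12×1.507×10^7)^(1/4) = 116 mm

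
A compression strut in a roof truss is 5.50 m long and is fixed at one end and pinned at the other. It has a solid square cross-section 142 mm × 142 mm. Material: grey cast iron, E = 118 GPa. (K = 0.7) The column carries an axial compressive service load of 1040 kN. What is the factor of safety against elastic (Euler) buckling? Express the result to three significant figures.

I = a⁴/12 = 142⁴/12 = 3.388×10^7 mm⁴
I = 3.388×10^7 mm⁴ = 3.388×10^-5 m⁴
Effective length L_e = K·L = 0.7 × 5.50 = 3.850 m
P_cr = π²EI / L_e² = π² × 118×10⁹ × 3.388×10^-5 / 3.850² = 2.662×10^6 N
Factor of safety n = P_cr / P = 2662.1 / 1040 = 2.56

n ≈ 2.56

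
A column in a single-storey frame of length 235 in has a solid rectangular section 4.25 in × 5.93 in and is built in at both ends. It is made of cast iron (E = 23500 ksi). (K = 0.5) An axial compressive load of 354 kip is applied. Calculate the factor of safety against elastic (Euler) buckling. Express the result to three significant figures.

n ≈ 1.80

Buckling occurs about the weak axis: I_min = h·b³/12 with b = 4.25 in (the shorter side).
I_min = 5.93×4.25³/12 = 37.94 in⁴
Effective length L_e = K·L = 0.5 × 235 = 117.5 in
P_cr = π²EI / L_e² = π² × 23500×10³ × 37.94 / 117.5² = 6.373×10^5 lb
Factor of safety n = P_cr / P = 637.28 / 354 = 1.80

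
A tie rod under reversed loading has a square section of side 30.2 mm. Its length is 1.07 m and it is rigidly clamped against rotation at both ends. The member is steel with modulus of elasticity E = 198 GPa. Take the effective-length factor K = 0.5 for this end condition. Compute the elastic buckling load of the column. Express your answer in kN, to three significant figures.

P_cr ≈ 473 kN

I = a⁴/12 = 30.2⁴/12 = 6.932×10^4 mm⁴
I = 6.932×10^4 mm⁴ = 6.932×10^-8 m⁴
Effective length L_e = K·L = 0.5 × 1.07 = 0.5350 m
P_cr = π²EI / L_e² = π² × 198×10⁹ × 6.932×10^-8 / 0.5350² = 4.733×10^5 N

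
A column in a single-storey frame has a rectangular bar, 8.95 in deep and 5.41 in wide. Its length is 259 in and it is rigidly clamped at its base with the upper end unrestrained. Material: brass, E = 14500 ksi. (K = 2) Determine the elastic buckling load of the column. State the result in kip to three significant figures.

P_cr ≈ 63.0 kip

Buckling occurs about the weak axis: I_min = h·b³/12 with b = 5.41 in (the shorter side).
I_min = 8.95×5.41³/12 = 118.1 in⁴
Effective length L_e = K·L = 2 × 259 = 518.0 in
P_cr = π²EI / L_e² = π² × 14500×10³ × 118.1 / 518.0² = 6.299×10^4 lb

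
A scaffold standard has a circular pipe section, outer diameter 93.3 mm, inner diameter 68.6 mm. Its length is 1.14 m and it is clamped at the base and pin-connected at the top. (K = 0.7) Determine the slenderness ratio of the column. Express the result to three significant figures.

λ ≈ 27.6

d_o = 93.3 mm, d_i = 68.6 mm
I = π(d_o⁴ − d_i⁴)/64 = π(93.3⁴ − 68.60⁴)/64 = 2.633×10^6 mm⁴
A = 3.141×10^3 mm²;  r_min = √(I/A) = √(2.633×10^6/3.141×10^3) = 28.95 mm
L_e = K·L = 0.7 × 1.14 m = 0.7980 m = 798.00 mm
λ = L_e / r_min = 798.00 / 28.95 = 27.6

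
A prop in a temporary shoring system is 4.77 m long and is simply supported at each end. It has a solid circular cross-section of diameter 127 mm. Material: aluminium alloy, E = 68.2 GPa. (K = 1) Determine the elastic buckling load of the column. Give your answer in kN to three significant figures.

I = πd⁴/64 = π×127⁴/64 = 1.277×10^7 mm⁴
I = 1.277×10^7 mm⁴ = 1.277×10^-5 m⁴
Effective length L_e = K·L = 1 × 4.77 = 4.770 m
P_cr = π²EI / L_e² = π² × 68.2×10⁹ × 1.277×10^-5 / 4.770² = 3.778×10^5 N

P_cr ≈ 378 kN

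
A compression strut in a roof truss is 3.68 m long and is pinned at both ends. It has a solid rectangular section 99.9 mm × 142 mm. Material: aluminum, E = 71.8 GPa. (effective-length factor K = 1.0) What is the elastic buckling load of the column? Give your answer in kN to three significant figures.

P_cr ≈ 617 kN

Buckling occurs about the weak axis: I_min = h·b³/12 with b = 99.9 mm (the shorter side).
I_min = 142×99.9³/12 = 1.180×10^7 mm⁴
I = 1.180×10^7 mm⁴ = 1.180×10^-5 m⁴
Effective length L_e = K·L = 1 × 3.68 = 3.680 m
P_cr = π²EI / L_e² = π² × 71.8×10⁹ × 1.180×10^-5 / 3.680² = 6.174×10^5 N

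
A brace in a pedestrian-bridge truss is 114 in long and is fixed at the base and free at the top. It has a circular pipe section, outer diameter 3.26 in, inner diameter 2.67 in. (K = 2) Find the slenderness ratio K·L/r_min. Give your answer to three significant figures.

d_o = 3.26 in, d_i = 2.67 in
I = π(d_o⁴ − d_i⁴)/64 = π(3.26⁴ − 2.670⁴)/64 = 3.050 in⁴
A = 2.748 in²;  r_min = √(I/A) = √(3.050/2.748) = 1.053 in
L_e = K·L = 2 × 114 = 228.0 in
λ = L_e / r_min = 228.00 / 1.053 = 216

λ ≈ 216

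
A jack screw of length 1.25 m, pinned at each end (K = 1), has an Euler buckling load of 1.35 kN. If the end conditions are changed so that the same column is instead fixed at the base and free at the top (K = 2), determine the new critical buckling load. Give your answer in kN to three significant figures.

P_cr ∝ 1/K², so P_cr,new = P_cr,old × (K_old/K_new)² = 1.35 × (1/2)²
= 1.35 × 0.2500 = 0.338 kN

P_cr ≈ 0.338 kN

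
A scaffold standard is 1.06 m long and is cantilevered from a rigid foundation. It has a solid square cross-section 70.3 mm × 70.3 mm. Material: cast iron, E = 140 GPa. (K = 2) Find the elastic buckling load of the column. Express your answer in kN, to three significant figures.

I = a⁴/12 = 70.3⁴/12 = 2.035×10^6 mm⁴
I = 2.035×10^6 mm⁴ = 2.035×10^-6 m⁴
Effective length L_e = K·L = 2 × 1.06 = 2.120 m
P_cr = π²EI / L_e² = π² × 140×10⁹ × 2.035×10^-6 / 2.120² = 6.257×10^5 N

P_cr ≈ 626 kN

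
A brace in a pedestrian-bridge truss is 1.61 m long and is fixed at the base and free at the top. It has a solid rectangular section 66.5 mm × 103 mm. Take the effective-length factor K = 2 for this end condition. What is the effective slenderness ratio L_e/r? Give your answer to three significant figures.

λ ≈ 168

For a rectangle r_min = b/√12 = 66.5/√12 = 19.20 mm
L_e = K·L = 2 × 1.61 m = 3.220 m = 3220.0 mm
λ = L_e / r_min = 3220.0 / 19.20 = 168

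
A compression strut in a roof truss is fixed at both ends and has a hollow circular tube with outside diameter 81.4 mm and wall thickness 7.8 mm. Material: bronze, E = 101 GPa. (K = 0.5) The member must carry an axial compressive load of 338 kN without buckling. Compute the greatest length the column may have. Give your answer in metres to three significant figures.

L_max ≈ 3.82 m

Inner diameter d_i = 81.4 − 2×7.8 = 65.80 mm
I = π(d_o⁴ − d_i⁴)/64 = π(81.4⁴ − 65.80⁴)/64 = 1.235×10^6 mm⁴
I = 1.235×10^-6 m⁴
At the buckling limit P_cr = P = 3.380×10^5 N
From P_cr = π²EI/(K·L)²:  L = (1/K)·√(π²EI/P_cr) = (1/0.5)·√(π²×1.01×10^11×1.235×10^-6/3.380×10^5)
L = 3.82 m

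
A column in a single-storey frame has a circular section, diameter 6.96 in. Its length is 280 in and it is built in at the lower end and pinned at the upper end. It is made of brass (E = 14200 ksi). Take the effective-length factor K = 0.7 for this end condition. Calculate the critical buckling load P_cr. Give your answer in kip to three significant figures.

I = πd⁴/64 = π×6.96⁴/64 = 115.2 in⁴
Effective length L_e = K·L = 0.7 × 280 = 196.0 in
P_cr = π²EI / L_e² = π² × 14200×10³ × 115.2 / 196.0² = 4.202×10^5 lb

P_cr ≈ 420 kip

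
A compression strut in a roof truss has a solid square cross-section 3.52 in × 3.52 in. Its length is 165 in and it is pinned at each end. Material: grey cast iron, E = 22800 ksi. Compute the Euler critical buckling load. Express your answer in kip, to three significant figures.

I = a⁴/12 = 3.52⁴/12 = 12.79 in⁴
Effective length L_e = K·L = 1 × 165 = 165.0 in
P_cr = π²EI / L_e² = π² × 22800×10³ × 12.79 / 165.0² = 1.057×10^5 lb

P_cr ≈ 106 kip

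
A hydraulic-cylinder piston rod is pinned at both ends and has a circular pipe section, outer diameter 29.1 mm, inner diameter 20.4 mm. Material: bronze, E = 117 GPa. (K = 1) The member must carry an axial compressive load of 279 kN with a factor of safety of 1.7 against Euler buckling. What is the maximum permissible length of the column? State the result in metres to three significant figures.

L_max ≈ 0.255 m

d_o = 29.1 mm, d_i = 20.4 mm
I = π(d_o⁴ − d_i⁴)/64 = π(29.1⁴ − 20.40⁴)/64 = 2.670×10^4 mm⁴
I = 2.670×10^-8 m⁴
Required critical load P_cr = n·P = 1.7 × 279 = 474.3 kN = 4.743×10^5 N
From P_cr = π²EI/(K·L)²:  L = (1/K)·√(π²EI/P_cr) = (1/1)·√(π²×1.17×10^11×2.670×10^-8/4.743×10^5)
L = 0.255 m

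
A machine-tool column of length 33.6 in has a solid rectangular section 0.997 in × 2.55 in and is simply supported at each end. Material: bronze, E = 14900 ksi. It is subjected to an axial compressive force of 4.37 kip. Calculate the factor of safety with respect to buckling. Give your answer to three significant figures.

Buckling occurs about the weak axis: I_min = h·b³/12 with b = 0.997 in (the shorter side).
I_min = 2.55×0.997³/12 = 0.2106 in⁴
Effective length L_e = K·L = 1 × 33.6 = 33.60 in
P_cr = π²EI / L_e² = π² × 14900×10³ × 0.2106 / 33.60² = 2.743×10^4 lb
Factor of safety n = P_cr / P = 27.432 / 4.37 = 6.28

n ≈ 6.28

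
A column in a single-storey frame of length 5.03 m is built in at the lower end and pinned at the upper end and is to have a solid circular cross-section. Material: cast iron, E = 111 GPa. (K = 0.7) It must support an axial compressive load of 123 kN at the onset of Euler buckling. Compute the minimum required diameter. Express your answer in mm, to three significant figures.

d ≈ 73.0 mm

L_e = K·L = 0.7 × 5.03 = 3.521 m
Required I = P_cr·L_e²/(π²E) = 1.230×10^5 × 3.521² / (π² × 1.11×10^11) = 1.392×10^-6 m⁴
I_req = 1.392×10^6 mm⁴
Solid circle: I = πd⁴/64  ⇒  d = (64I/π)^(1/4) = (64×1.392×10^6/π)^(1/4) = 73.0 mm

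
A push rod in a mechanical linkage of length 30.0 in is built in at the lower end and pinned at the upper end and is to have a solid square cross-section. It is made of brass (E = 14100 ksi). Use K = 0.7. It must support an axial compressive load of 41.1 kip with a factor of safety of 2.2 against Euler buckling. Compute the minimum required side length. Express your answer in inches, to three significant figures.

a ≈ 1.36 in

Required P_cr = n·P = 2.2 × 41.1 = 90.42 kip
L_e = K·L = 0.7 × 30.0 = 21.00 in
Required I = P_cr·L_e²/(π²E) = 9.042×10^4 × 21.00² / (π² × 1.41×10^7) = 0.2865 in⁴
Solid square: I = a⁴/12  ⇒  a = (12I)^(1/4) = (12×0.2865)^(1/4) = 1.36 in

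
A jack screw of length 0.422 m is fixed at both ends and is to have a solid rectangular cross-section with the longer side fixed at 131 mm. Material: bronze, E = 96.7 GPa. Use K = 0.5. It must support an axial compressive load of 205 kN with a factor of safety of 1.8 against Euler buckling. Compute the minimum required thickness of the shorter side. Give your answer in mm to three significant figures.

Required P_cr = n·P = 1.8 × 205 = 369.0 kN
L_e = K·L = 0.5 × 0.422 = 0.2110 m
Required I = P_cr·L_e²/(π²E) = 3.690×10^5 × 0.2110² / (π² × 9.67×10^10) = 1.721×10^-8 m⁴
I_req = 1.721×10^4 mm⁴
Rectangle, weak axis: I_min = h·b³/12 with h = 131 mm fixed  ⇒  b = (12I/h)^(1/3) = 11.6 mm

b ≈ 11.6 mm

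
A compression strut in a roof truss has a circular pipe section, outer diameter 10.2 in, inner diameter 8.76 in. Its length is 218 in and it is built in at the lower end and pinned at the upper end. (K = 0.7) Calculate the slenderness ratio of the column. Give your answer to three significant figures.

d_o = 10.2 in, d_i = 8.76 in
I = π(d_o⁴ − d_i⁴)/64 = π(10.2⁴ − 8.760⁴)/64 = 242.3 in⁴
A = 21.44 in²;  r_min = √(I/A) = √(242.3/21.44) = 3.361 in
L_e = K·L = 0.7 × 218 = 152.6 in
λ = L_e / r_min = 152.60 / 3.361 = 45.4

λ ≈ 45.4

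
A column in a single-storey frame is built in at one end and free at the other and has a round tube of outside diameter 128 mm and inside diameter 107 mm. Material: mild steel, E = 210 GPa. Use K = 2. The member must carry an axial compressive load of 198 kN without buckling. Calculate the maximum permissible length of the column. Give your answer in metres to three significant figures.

L_max ≈ 4.20 m

d_o = 128 mm, d_i = 107 mm
I = π(d_o⁴ − d_i⁴)/64 = π(128⁴ − 107.0⁴)/64 = 6.742×10^6 mm⁴
I = 6.742×10^-6 m⁴
At the buckling limit P_cr = P = 1.980×10^5 N
From P_cr = π²EI/(K·L)²:  L = (1/K)·√(π²EI/P_cr) = (1/2)·√(π²×2.10×10^11×6.742×10^-6/1.980×10^5)
L = 4.20 m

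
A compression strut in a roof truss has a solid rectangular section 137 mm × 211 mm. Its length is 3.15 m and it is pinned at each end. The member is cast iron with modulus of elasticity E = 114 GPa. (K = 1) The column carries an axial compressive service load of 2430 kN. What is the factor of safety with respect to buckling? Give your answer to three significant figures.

n ≈ 2.11

Buckling occurs about the weak axis: I_min = h·b³/12 with b = 137 mm (the shorter side).
I_min = 211×137³/12 = 4.521×10^7 mm⁴
I = 4.521×10^7 mm⁴ = 4.521×10^-5 m⁴
Effective length L_e = K·L = 1 × 3.15 = 3.150 m
P_cr = π²EI / L_e² = π² × 114×10⁹ × 4.521×10^-5 / 3.150² = 5.127×10^6 N
Factor of safety n = P_cr / P = 5126.8 / 2430 = 2.11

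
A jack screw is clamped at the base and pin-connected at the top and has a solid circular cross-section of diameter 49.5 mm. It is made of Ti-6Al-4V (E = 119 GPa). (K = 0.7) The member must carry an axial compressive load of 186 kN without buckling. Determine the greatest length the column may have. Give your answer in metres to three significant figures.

I = πd⁴/64 = π×49.5⁴/64 = 2.947×10^5 mm⁴
I = 2.947×10^-7 m⁴
At the buckling limit P_cr = P = 1.860×10^5 N
From P_cr = π²EI/(K·L)²:  L = (1/K)·√(π²EI/P_cr) = (1/0.7)·√(π²×1.19×10^11×2.947×10^-7/1.860×10^5)
L = 1.95 m

L_max ≈ 1.95 m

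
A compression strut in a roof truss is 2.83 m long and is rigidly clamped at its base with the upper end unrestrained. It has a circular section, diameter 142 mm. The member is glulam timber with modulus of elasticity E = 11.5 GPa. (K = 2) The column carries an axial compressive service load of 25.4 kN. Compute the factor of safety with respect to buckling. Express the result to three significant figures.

n ≈ 2.78

I = πd⁴/64 = π×142⁴/64 = 1.996×10^7 mm⁴
I = 1.996×10^7 mm⁴ = 1.996×10^-5 m⁴
Effective length L_e = K·L = 2 × 2.83 = 5.660 m
P_cr = π²EI / L_e² = π² × 11.5×10⁹ × 1.996×10^-5 / 5.660² = 7.071×10^4 N
Factor of safety n = P_cr / P = 70.711 / 25.4 = 2.78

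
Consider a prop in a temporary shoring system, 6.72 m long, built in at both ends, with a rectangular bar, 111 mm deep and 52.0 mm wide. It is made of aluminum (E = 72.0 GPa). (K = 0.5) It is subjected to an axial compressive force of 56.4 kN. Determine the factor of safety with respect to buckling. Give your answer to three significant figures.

Buckling occurs about the weak axis: I_min = h·b³/12 with b = 52.0 mm (the shorter side).
I_min = 111×52.0³/12 = 1.301×10^6 mm⁴
I = 1.301×10^6 mm⁴ = 1.301×10^-6 m⁴
Effective length L_e = K·L = 0.5 × 6.72 = 3.360 m
P_cr = π²EI / L_e² = π² × 72.0×10⁹ × 1.301×10^-6 / 3.360² = 8.187×10^4 N
Factor of safety n = P_cr / P = 81.866 / 56.4 = 1.45

n ≈ 1.45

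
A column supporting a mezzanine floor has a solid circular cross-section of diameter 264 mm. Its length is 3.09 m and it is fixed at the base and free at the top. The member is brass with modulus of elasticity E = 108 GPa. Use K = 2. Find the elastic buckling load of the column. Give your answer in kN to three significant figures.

P_cr ≈ 6650 kN

I = πd⁴/64 = π×264⁴/64 = 2.384×10^8 mm⁴
I = 2.384×10^8 mm⁴ = 2.384×10^-4 m⁴
Effective length L_e = K·L = 2 × 3.09 = 6.180 m
P_cr = π²EI / L_e² = π² × 108×10⁹ × 2.384×10^-4 / 6.180² = 6.655×10^6 N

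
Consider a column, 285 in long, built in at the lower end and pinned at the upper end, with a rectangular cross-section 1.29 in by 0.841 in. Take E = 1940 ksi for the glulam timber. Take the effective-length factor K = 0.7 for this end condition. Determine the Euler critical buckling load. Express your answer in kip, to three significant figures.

P_cr ≈ 0.0308 kip

Buckling occurs about the weak axis: I_min = h·b³/12 with b = 0.841 in (the shorter side).
I_min = 1.29×0.841³/12 = 6.394×10^-2 in⁴
Effective length L_e = K·L = 0.7 × 285 = 199.5 in
P_cr = π²EI / L_e² = π² × 1940×10³ × 6.394×10^-2 / 199.5² = 30.76 lb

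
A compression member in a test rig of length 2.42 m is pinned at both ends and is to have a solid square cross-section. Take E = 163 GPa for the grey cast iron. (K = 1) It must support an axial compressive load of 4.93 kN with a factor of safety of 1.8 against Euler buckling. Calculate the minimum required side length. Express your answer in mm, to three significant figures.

Required P_cr = n·P = 1.8 × 4.93 = 8.874 kN
L_e = K·L = 1 × 2.42 = 2.420 m
Required I = P_cr·L_e²/(π²E) = 8.874×10^3 × 2.420² / (π² × 1.63×10^11) = 3.230×10^-8 m⁴
I_req = 3.230×10^4 mm⁴
Solid square: I = a⁴/12  ⇒  a = (12I)^(1/4) = (12×3.230×10^4)^(1/4) = 25.0 mm

a ≈ 25.0 mm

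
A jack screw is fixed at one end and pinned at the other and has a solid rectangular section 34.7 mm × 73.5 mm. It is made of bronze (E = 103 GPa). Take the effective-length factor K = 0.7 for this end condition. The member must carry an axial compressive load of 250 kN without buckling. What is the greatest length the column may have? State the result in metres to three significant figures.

Buckling occurs about the weak axis: I_min = h·b³/12 with b = 34.7 mm (the shorter side).
I_min = 73.5×34.7³/12 = 2.559×10^5 mm⁴
I = 2.559×10^-7 m⁴
At the buckling limit P_cr = P = 2.500×10^5 N
From P_cr = π²EI/(K·L)²:  L = (1/K)·√(π²EI/P_cr) = (1/0.7)·√(π²×1.03×10^11×2.559×10^-7/2.500×10^5)
L = 1.46 m

L_max ≈ 1.46 m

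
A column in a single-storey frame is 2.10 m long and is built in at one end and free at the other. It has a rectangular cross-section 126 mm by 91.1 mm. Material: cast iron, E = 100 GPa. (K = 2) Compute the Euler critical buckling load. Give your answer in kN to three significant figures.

Buckling occurs about the weak axis: I_min = h·b³/12 with b = 91.1 mm (the shorter side).
I_min = 126×91.1³/12 = 7.939×10^6 mm⁴
I = 7.939×10^6 mm⁴ = 7.939×10^-6 m⁴
Effective length L_e = K·L = 2 × 2.10 = 4.200 m
P_cr = π²EI / L_e² = π² × 100×10⁹ × 7.939×10^-6 / 4.200² = 4.442×10^5 N

P_cr ≈ 444 kN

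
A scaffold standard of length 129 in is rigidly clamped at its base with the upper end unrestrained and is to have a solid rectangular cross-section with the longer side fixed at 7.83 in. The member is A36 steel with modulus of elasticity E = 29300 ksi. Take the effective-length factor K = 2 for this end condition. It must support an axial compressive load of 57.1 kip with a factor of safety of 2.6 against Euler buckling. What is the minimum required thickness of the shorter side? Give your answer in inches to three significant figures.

b ≈ 3.74 in

Required P_cr = n·P = 2.6 × 57.1 = 148.5 kip
L_e = K·L = 2 × 129 = 258.0 in
Required I = P_cr·L_e²/(π²E) = 1.485×10^5 × 258.0² / (π² × 2.93×10^7) = 34.17 in⁴
Rectangle, weak axis: I_min = h·b³/12 with h = 7.83 in fixed  ⇒  b = (12I/h)^(1/3) = 3.74 in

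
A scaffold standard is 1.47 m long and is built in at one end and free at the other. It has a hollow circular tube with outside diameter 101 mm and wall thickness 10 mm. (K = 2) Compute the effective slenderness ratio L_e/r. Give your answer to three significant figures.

λ ≈ 90.8

Inner diameter d_i = 101 − 2×10 = 81.00 mm
I = π(d_o⁴ − d_i⁴)/64 = π(101⁴ − 81.00⁴)/64 = 2.995×10^6 mm⁴
A = 2.859×10^3 mm²;  r_min = √(I/A) = √(2.995×10^6/2.859×10^3) = 32.37 mm
L_e = K·L = 2 × 1.47 m = 2.940 m = 2940.0 mm
λ = L_e / r_min = 2940.0 / 32.37 = 90.8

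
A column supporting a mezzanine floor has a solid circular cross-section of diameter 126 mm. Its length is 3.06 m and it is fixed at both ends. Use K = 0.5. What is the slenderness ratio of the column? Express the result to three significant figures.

λ ≈ 48.6

For a solid circle r = d/4 = 126/4 = 31.50 mm
L_e = K·L = 0.5 × 3.06 m = 1.530 m = 1530.0 mm
λ = L_e / r_min = 1530.0 / 31.50 = 48.6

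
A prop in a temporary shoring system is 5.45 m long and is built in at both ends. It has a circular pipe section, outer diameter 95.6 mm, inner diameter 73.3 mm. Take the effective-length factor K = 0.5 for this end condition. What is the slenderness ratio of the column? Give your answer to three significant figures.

λ ≈ 90.5

d_o = 95.6 mm, d_i = 73.3 mm
I = π(d_o⁴ − d_i⁴)/64 = π(95.6⁴ − 73.30⁴)/64 = 2.683×10^6 mm⁴
A = 2.958×10^3 mm²;  r_min = √(I/A) = √(2.683×10^6/2.958×10^3) = 30.12 mm
L_e = K·L = 0.5 × 5.45 m = 2.725 m = 2725.0 mm
λ = L_e / r_min = 2725.0 / 30.12 = 90.5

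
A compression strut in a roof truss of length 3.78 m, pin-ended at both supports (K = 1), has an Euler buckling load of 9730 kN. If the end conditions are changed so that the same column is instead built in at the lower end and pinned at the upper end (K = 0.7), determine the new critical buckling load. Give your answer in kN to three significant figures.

P_cr ∝ 1/K², so P_cr,new = P_cr,old × (K_old/K_new)² = 9730 × (1/0.7)²
= 9730 × 2.041 = 19900 kN

P_cr ≈ 19900 kN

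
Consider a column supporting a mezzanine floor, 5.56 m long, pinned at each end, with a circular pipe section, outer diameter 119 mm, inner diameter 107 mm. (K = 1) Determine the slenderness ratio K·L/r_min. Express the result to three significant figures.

d_o = 119 mm, d_i = 107 mm
I = π(d_o⁴ − d_i⁴)/64 = π(119⁴ − 107.0⁴)/64 = 3.409×10^6 mm⁴
A = 2.130×10^3 mm²;  r_min = √(I/A) = √(3.409×10^6/2.130×10^3) = 40.01 mm
L_e = K·L = 1 × 5.56 m = 5.560 m = 5560.0 mm
λ = L_e / r_min = 5560.0 / 40.01 = 139

λ ≈ 139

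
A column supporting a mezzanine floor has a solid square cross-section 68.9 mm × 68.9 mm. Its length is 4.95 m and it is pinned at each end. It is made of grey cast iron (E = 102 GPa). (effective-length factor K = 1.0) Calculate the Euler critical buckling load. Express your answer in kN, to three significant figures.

I = a⁴/12 = 68.9⁴/12 = 1.878×10^6 mm⁴
I = 1.878×10^6 mm⁴ = 1.878×10^-6 m⁴
Effective length L_e = K·L = 1 × 4.95 = 4.950 m
P_cr = π²EI / L_e² = π² × 102×10⁹ × 1.878×10^-6 / 4.950² = 7.716×10^4 N

P_cr ≈ 77.2 kN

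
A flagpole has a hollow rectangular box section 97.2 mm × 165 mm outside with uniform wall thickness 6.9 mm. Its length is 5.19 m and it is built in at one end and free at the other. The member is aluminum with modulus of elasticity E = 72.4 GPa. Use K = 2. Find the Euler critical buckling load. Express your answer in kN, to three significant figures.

Inner dimensions: h_i = 165 − 2×6.9 = 151.2 mm, b_i = 97.2 − 2×6.9 = 83.40 mm
Weak-axis I_min = (h_o·b_o³ − h_i·b_i³)/12 with b_o = 97.2, b_i = 83.40 mm (shorter outer/inner sides).
I_min = (165×97.2³ − 151.2×83.40³)/12 = 5.318×10^6 mm⁴
I = 5.318×10^6 mm⁴ = 5.318×10^-6 m⁴
Effective length L_e = K·L = 2 × 5.19 = 10.38 m
P_cr = π²EI / L_e² = π² × 72.4×10⁹ × 5.318×10^-6 / 10.38² = 3.527×10^4 N

P_cr ≈ 35.3 kN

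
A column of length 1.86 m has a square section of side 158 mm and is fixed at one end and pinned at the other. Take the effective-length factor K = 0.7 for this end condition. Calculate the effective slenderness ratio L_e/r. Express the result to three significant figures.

λ ≈ 28.5

I = a⁴/12 = 158⁴/12 = 5.193×10^7 mm⁴
A = 2.496×10^4 mm²;  r_min = √(I/A) = √(5.193×10^7/2.496×10^4) = 45.61 mm
L_e = K·L = 0.7 × 1.86 m = 1.302 m = 1302.0 mm
λ = L_e / r_min = 1302.0 / 45.61 = 28.5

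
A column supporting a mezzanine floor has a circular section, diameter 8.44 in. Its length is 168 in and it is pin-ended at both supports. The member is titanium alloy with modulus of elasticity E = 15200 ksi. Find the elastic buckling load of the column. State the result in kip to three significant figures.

P_cr ≈ 1320 kip

I = πd⁴/64 = π×8.44⁴/64 = 249.1 in⁴
Effective length L_e = K·L = 1 × 168 = 168.0 in
P_cr = π²EI / L_e² = π² × 15200×10³ × 249.1 / 168.0² = 1.324×10^6 lb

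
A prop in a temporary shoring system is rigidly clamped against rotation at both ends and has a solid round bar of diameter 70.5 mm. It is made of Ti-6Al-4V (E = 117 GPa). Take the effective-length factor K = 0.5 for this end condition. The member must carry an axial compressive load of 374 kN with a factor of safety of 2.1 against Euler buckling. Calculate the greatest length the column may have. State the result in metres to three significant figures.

I = πd⁴/64 = π×70.5⁴/64 = 1.213×10^6 mm⁴
I = 1.213×10^-6 m⁴
Required critical load P_cr = n·P = 2.1 × 374 = 785.4 kN = 7.854×10^5 N
From P_cr = π²EI/(K·L)²:  L = (1/K)·√(π²EI/P_cr) = (1/0.5)·√(π²×1.17×10^11×1.213×10^-6/7.854×10^5)
L = 2.67 m

L_max ≈ 2.67 m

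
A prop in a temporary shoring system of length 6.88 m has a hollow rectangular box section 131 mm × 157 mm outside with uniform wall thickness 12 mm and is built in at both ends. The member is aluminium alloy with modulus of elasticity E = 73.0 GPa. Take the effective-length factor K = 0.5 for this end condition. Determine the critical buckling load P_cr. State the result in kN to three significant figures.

P_cr ≈ 964 kN

Inner dimensions: h_i = 157 − 2×12 = 133.0 mm, b_i = 131 − 2×12 = 107.0 mm
Weak-axis I_min = (h_o·b_o³ − h_i·b_i³)/12 with b_o = 131, b_i = 107.0 mm (shorter outer/inner sides).
I_min = (157×131³ − 133.0×107.0³)/12 = 1.583×10^7 mm⁴
I = 1.583×10^7 mm⁴ = 1.583×10^-5 m⁴
Effective length L_e = K·L = 0.5 × 6.88 = 3.440 m
P_cr = π²EI / L_e² = π² × 73.0×10⁹ × 1.583×10^-5 / 3.440² = 9.641×10^5 N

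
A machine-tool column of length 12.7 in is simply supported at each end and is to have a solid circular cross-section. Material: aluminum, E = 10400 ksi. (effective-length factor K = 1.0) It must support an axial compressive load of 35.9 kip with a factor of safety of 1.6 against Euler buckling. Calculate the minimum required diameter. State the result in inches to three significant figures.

Required P_cr = n·P = 1.6 × 35.9 = 57.44 kip
L_e = K·L = 1 × 12.7 = 12.70 in
Required I = P_cr·L_e²/(π²E) = 5.744×10^4 × 12.70² / (π² × 1.04×10^7) = 9.026×10^-2 in⁴
Solid circle: I = πd⁴/64  ⇒  d = (64I/π)^(1/4) = (64×9.026×10^-2/π)^(1/4) = 1.16 in

d ≈ 1.16 in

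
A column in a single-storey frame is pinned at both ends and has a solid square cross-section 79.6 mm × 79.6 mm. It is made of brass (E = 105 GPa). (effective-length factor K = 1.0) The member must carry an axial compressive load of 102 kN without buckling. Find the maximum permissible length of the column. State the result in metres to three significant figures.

L_max ≈ 5.83 m

I = a⁴/12 = 79.6⁴/12 = 3.346×10^6 mm⁴
I = 3.346×10^-6 m⁴
At the buckling limit P_cr = P = 1.020×10^5 N
From P_cr = π²EI/(K·L)²:  L = (1/K)·√(π²EI/P_cr) = (1/1)·√(π²×1.05×10^11×3.346×10^-6/1.020×10^5)
L = 5.83 m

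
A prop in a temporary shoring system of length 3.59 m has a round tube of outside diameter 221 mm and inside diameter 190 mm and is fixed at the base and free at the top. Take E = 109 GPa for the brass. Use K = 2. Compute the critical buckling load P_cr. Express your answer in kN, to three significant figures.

P_cr ≈ 1110 kN

d_o = 221 mm, d_i = 190 mm
I = π(d_o⁴ − d_i⁴)/64 = π(221⁴ − 190.0⁴)/64 = 5.312×10^7 mm⁴
I = 5.312×10^7 mm⁴ = 5.312×10^-5 m⁴
Effective length L_e = K·L = 2 × 3.59 = 7.180 m
P_cr = π²EI / L_e² = π² × 109×10⁹ × 5.312×10^-5 / 7.180² = 1.109×10^6 N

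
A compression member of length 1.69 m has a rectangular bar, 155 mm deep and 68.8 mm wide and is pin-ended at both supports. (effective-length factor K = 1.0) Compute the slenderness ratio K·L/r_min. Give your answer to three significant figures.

λ ≈ 85.1

For a rectangle r_min = b/√12 = 68.8/√12 = 19.86 mm
L_e = K·L = 1 × 1.69 m = 1.690 m = 1690.0 mm
λ = L_e / r_min = 1690.0 / 19.86 = 85.1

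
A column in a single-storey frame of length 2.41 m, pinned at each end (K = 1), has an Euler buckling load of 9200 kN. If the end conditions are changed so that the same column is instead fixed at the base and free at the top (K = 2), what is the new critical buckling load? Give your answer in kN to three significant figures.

P_cr ≈ 2300 kN

P_cr ∝ 1/K², so P_cr,new = P_cr,old × (K_old/K_new)² = 9200 × (1/2)²
= 9200 × 0.2500 = 2300 kN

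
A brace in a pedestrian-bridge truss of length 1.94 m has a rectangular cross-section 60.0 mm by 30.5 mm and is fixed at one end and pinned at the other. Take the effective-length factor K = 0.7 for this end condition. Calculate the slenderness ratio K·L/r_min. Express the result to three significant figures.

λ ≈ 154

For a rectangle r_min = b/√12 = 30.5/√12 = 8.805 mm
L_e = K·L = 0.7 × 1.94 m = 1.358 m = 1358.0 mm
λ = L_e / r_min = 1358.0 / 8.805 = 154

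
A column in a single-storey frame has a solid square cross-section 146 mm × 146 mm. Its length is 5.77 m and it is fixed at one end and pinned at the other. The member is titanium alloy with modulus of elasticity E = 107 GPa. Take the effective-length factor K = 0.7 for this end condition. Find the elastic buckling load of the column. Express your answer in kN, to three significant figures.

P_cr ≈ 2450 kN

I = a⁴/12 = 146⁴/12 = 3.786×10^7 mm⁴
I = 3.786×10^7 mm⁴ = 3.786×10^-5 m⁴
Effective length L_e = K·L = 0.7 × 5.77 = 4.039 m
P_cr = π²EI / L_e² = π² × 107×10⁹ × 3.786×10^-5 / 4.039² = 2.451×10^6 N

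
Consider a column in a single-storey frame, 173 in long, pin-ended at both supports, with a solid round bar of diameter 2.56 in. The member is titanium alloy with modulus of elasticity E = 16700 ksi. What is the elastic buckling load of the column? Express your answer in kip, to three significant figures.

P_cr ≈ 11.6 kip

I = πd⁴/64 = π×2.56⁴/64 = 2.108 in⁴
Effective length L_e = K·L = 1 × 173 = 173.0 in
P_cr = π²EI / L_e² = π² × 16700×10³ × 2.108 / 173.0² = 1.161×10^4 lb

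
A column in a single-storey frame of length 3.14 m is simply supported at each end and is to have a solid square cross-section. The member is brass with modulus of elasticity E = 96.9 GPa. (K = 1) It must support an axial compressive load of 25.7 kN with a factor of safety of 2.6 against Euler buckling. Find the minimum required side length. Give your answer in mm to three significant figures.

Required P_cr = n·P = 2.6 × 25.7 = 66.82 kN
L_e = K·L = 1 × 3.14 = 3.140 m
Required I = P_cr·L_e²/(π²E) = 6.682×10^4 × 3.140² / (π² × 9.69×10^10) = 6.889×10^-7 m⁴
I_req = 6.889×10^5 mm⁴
Solid square: I = a⁴/12  ⇒  a = (12I)^(1/4) = (12×6.889×10^5)^(1/4) = 53.6 mm

a ≈ 53.6 mm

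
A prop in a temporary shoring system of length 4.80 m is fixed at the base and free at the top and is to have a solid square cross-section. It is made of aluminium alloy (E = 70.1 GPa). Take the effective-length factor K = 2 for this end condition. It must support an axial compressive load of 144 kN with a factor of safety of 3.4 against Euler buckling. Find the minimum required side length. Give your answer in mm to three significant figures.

Required P_cr = n·P = 3.4 × 144 = 489.6 kN
L_e = K·L = 2 × 4.80 = 9.600 m
Required I = P_cr·L_e²/(π²E) = 4.896×10^5 × 9.600² / (π² × 7.01×10^10) = 6.522×10^-5 m⁴
I_req = 6.522×10^7 mm⁴
Solid square: I = a⁴/12  ⇒  a = (12I)^(1/4) = (12×6.522×10^7)^(1/4) = 167 mm

a ≈ 167 mm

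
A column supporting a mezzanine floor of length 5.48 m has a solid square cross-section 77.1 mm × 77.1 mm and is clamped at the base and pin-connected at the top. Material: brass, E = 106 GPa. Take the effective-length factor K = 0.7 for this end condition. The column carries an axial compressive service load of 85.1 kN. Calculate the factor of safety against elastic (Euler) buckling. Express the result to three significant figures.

I = a⁴/12 = 77.1⁴/12 = 2.945×10^6 mm⁴
I = 2.945×10^6 mm⁴ = 2.945×10^-6 m⁴
Effective length L_e = K·L = 0.7 × 5.48 = 3.836 m
P_cr = π²EI / L_e² = π² × 106×10⁹ × 2.945×10^-6 / 3.836² = 2.094×10^5 N
Factor of safety n = P_cr / P = 209.36 / 85.1 = 2.46

n ≈ 2.46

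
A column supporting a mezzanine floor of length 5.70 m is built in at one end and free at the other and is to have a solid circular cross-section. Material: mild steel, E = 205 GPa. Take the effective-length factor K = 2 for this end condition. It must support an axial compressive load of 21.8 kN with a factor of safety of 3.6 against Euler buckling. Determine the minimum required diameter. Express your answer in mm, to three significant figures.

Required P_cr = n·P = 3.6 × 21.8 = 78.48 kN
L_e = K·L = 2 × 5.70 = 11.40 m
Required I = P_cr·L_e²/(π²E) = 7.848×10^4 × 11.40² / (π² × 2.05×10^11) = 5.041×10^-6 m⁴
I_req = 5.041×10^6 mm⁴
Solid circle: I = πd⁴/64  ⇒  d = (64I/π)^(1/4) = (64×5.041×10^6/π)^(1/4) = 101 mm

d ≈ 101 mm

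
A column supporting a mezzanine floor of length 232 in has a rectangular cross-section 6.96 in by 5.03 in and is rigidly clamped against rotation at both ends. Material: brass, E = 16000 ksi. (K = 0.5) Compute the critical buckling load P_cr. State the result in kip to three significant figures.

P_cr ≈ 866 kip

Buckling occurs about the weak axis: I_min = h·b³/12 with b = 5.03 in (the shorter side).
I_min = 6.96×5.03³/12 = 73.81 in⁴
Effective length L_e = K·L = 0.5 × 232 = 116.0 in
P_cr = π²EI / L_e² = π² × 16000×10³ × 73.81 / 116.0² = 8.662×10^5 lb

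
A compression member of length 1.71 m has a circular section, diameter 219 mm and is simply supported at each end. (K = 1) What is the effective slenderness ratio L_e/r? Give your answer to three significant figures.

I = πd⁴/64 = π×219⁴/64 = 1.129×10^8 mm⁴
A = 3.767×10^4 mm²;  r_min = √(I/A) = √(1.129×10^8/3.767×10^4) = 54.75 mm
L_e = K·L = 1 × 1.71 m = 1.710 m = 1710.0 mm
λ = L_e / r_min = 1710.0 / 54.75 = 31.2

λ ≈ 31.2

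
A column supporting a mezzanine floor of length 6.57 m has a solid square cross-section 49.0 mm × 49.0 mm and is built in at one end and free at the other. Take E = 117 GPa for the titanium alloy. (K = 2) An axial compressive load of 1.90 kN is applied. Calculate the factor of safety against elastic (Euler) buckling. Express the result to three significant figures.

n ≈ 1.69

I = a⁴/12 = 49.0⁴/12 = 4.804×10^5 mm⁴
I = 4.804×10^5 mm⁴ = 4.804×10^-7 m⁴
Effective length L_e = K·L = 2 × 6.57 = 13.14 m
P_cr = π²EI / L_e² = π² × 117×10⁹ × 4.804×10^-7 / 13.14² = 3.213×10^3 N
Factor of safety n = P_cr / P = 3.2129 / 1.90 = 1.69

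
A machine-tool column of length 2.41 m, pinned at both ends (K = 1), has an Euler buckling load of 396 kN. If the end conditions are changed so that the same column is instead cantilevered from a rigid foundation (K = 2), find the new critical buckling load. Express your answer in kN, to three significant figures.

P_cr ≈ 99.0 kN

P_cr ∝ 1/K², so P_cr,new = P_cr,old × (K_old/K_new)² = 396 × (1/2)²
= 396 × 0.2500 = 99.0 kN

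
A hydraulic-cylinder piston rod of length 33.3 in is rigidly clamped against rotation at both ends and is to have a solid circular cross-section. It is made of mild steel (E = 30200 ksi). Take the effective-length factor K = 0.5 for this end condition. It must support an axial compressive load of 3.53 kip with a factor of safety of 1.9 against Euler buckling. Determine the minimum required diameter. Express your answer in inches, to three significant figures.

d ≈ 0.597 in

Required P_cr = n·P = 1.9 × 3.53 = 6.707 kip
L_e = K·L = 0.5 × 33.3 = 16.65 in
Required I = P_cr·L_e²/(π²E) = 6.707×10^3 × 16.65² / (π² × 3.02×10^7) = 6.238×10^-3 in⁴
Solid circle: I = πd⁴/64  ⇒  d = (64I/π)^(1/4) = (64×6.238×10^-3/π)^(1/4) = 0.597 in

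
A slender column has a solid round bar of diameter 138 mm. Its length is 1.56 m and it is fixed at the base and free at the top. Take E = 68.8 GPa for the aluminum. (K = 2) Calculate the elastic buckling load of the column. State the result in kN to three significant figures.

I = πd⁴/64 = π×138⁴/64 = 1.780×10^7 mm⁴
I = 1.780×10^7 mm⁴ = 1.780×10^-5 m⁴
Effective length L_e = K·L = 2 × 1.56 = 3.120 m
P_cr = π²EI / L_e² = π² × 68.8×10⁹ × 1.780×10^-5 / 3.120² = 1.242×10^6 N

P_cr ≈ 1240 kN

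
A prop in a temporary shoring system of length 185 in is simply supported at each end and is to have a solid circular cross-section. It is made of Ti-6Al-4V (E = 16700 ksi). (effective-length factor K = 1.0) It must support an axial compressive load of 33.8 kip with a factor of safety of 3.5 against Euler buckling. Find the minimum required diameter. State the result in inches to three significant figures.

d ≈ 4.73 in

Required P_cr = n·P = 3.5 × 33.8 = 118.3 kip
L_e = K·L = 1 × 185 = 185.0 in
Required I = P_cr·L_e²/(π²E) = 1.183×10^5 × 185.0² / (π² × 1.67×10^7) = 24.56 in⁴
Solid circle: I = πd⁴/64  ⇒  d = (64I/π)^(1/4) = (64×24.56/π)^(1/4) = 4.73 in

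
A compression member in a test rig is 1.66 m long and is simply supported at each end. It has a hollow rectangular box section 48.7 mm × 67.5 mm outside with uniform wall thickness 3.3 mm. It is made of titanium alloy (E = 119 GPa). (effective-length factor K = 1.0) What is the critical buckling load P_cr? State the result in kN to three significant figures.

P_cr ≈ 116 kN

Inner dimensions: h_i = 67.5 − 2×3.3 = 60.90 mm, b_i = 48.7 − 2×3.3 = 42.10 mm
Weak-axis I_min = (h_o·b_o³ − h_i·b_i³)/12 with b_o = 48.7, b_i = 42.10 mm (shorter outer/inner sides).
I_min = (67.5×48.7³ − 60.90×42.10³)/12 = 2.710×10^5 mm⁴
I = 2.710×10^5 mm⁴ = 2.710×10^-7 m⁴
Effective length L_e = K·L = 1 × 1.66 = 1.660 m
P_cr = π²EI / L_e² = π² × 119×10⁹ × 2.710×10^-7 / 1.660² = 1.155×10^5 N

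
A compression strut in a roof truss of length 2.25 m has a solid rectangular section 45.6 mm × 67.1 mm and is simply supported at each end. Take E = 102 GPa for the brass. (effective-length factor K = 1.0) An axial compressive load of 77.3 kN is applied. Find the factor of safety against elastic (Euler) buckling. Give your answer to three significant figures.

n ≈ 1.36

Buckling occurs about the weak axis: I_min = h·b³/12 with b = 45.6 mm (the shorter side).
I_min = 67.1×45.6³/12 = 5.302×10^5 mm⁴
I = 5.302×10^5 mm⁴ = 5.302×10^-7 m⁴
Effective length L_e = K·L = 1 × 2.25 = 2.250 m
P_cr = π²EI / L_e² = π² × 102×10⁹ × 5.302×10^-7 / 2.250² = 1.054×10^5 N
Factor of safety n = P_cr / P = 105.43 / 77.3 = 1.36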